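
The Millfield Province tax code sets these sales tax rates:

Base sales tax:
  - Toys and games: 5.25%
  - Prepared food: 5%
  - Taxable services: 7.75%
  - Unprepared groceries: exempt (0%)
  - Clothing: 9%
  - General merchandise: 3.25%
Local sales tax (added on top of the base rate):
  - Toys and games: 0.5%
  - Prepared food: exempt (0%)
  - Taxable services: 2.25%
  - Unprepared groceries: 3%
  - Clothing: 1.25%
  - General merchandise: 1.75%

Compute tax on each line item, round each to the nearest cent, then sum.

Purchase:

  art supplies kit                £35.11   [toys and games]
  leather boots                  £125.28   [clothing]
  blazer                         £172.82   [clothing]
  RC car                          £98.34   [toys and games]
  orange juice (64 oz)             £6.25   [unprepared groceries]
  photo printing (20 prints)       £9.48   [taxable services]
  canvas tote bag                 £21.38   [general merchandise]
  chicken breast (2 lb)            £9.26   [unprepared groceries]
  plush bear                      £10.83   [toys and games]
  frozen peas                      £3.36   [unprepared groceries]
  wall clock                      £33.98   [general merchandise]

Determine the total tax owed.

£43.13

Art supplies kit £35.11: toys and games → 5.25% + 0.5% local = 5.75% → £2.02
Leather boots £125.28: clothing → 9% + 1.25% local = 10.25% → £12.84
Blazer £172.82: clothing → 9% + 1.25% local = 10.25% → £17.71
RC car £98.34: toys and games → 5.25% + 0.5% local = 5.75% → £5.65
Orange juice (64 oz) £6.25: unprepared groceries → 0% + 3% local = 3% → £0.19
Photo printing (20 prints) £9.48: taxable services → 7.75% + 2.25% local = 10% → £0.95
Canvas tote bag £21.38: general merchandise → 3.25% + 1.75% local = 5% → £1.07
Chicken breast (2 lb) £9.26: unprepared groceries → 0% + 3% local = 3% → £0.28
Plush bear £10.83: toys and games → 5.25% + 0.5% local = 5.75% → £0.62
Frozen peas £3.36: unprepared groceries → 0% + 3% local = 3% → £0.10
Wall clock £33.98: general merchandise → 3.25% + 1.75% local = 5% → £1.70
Total tax = £2.02 + £12.84 + £17.71 + £5.65 + £0.19 + £0.95 + £1.07 + £0.28 + £0.62 + £0.10 + £1.70 = £43.13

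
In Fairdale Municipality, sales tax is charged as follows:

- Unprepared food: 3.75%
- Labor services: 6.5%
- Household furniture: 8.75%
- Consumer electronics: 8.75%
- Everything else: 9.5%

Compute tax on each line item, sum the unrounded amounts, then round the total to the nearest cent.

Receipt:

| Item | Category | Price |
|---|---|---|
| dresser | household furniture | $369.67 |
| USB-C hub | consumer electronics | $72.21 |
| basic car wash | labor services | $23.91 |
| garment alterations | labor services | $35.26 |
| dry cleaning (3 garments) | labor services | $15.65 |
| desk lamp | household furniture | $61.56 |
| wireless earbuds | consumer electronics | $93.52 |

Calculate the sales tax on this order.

$57.10

Dresser $369.67: household furniture → 8.75% → $32.346125
USB-C hub $72.21: consumer electronics → 8.75% → $6.318375
Basic car wash $23.91: labor services → 6.5% → $1.55415
Garment alterations $35.26: labor services → 6.5% → $2.2919
Dry cleaning (3 garments) $15.65: labor services → 6.5% → $1.01725
Desk lamp $61.56: household furniture → 8.75% → $5.3865
Wireless earbuds $93.52: consumer electronics → 8.75% → $8.183
Unrounded tax sum = $57.0973 → $57.10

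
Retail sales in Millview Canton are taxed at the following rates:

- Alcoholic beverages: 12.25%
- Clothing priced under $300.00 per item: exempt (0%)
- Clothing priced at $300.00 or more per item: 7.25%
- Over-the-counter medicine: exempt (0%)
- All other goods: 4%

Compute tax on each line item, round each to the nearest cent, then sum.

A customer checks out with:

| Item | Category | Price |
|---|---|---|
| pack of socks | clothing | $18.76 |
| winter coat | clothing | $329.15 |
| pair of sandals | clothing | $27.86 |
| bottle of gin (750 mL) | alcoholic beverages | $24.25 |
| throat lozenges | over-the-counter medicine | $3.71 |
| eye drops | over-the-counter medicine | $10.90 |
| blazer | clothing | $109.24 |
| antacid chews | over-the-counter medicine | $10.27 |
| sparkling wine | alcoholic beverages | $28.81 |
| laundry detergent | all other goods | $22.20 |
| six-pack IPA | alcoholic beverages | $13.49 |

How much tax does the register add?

Pack of socks $18.76: clothing, under $300.00 → 0% → $0.00
Winter coat $329.15: clothing, $300.00 or more → 7.25% → $23.86
Pair of sandals $27.86: clothing, under $300.00 → 0% → $0.00
Bottle of gin (750 mL) $24.25: alcoholic beverages → 12.25% → $2.97
Throat lozenges $3.71: over-the-counter medicine → 0% → $0.00
Eye drops $10.90: over-the-counter medicine → 0% → $0.00
Blazer $109.24: clothing, under $300.00 → 0% → $0.00
Antacid chews $10.27: over-the-counter medicine → 0% → $0.00
Sparkling wine $28.81: alcoholic beverages → 12.25% → $3.53
Laundry detergent $22.20: all other goods → 4% → $0.89
Six-pack IPA $13.49: alcoholic beverages → 12.25% → $1.65
Total tax = $23.86 + $2.97 + $3.53 + $0.89 + $1.65 = $32.90

$32.90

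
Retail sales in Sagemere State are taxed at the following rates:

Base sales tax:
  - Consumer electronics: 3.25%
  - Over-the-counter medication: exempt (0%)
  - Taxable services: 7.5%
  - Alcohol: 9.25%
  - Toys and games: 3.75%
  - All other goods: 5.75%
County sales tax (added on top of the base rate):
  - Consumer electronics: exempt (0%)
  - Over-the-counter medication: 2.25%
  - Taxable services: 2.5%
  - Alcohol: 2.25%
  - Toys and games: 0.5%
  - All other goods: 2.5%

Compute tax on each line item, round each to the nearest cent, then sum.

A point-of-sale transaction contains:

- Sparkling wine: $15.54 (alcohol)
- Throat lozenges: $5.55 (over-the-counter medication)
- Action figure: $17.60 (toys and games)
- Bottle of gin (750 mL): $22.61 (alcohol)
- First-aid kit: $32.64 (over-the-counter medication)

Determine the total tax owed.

$5.99

Sparkling wine $15.54: alcohol → 9.25% + 2.25% county = 11.5% → $1.79
Throat lozenges $5.55: over-the-counter medication → 0% + 2.25% county = 2.25% → $0.12
Action figure $17.60: toys and games → 3.75% + 0.5% county = 4.25% → $0.75
Bottle of gin (750 mL) $22.61: alcohol → 9.25% + 2.25% county = 11.5% → $2.60
First-aid kit $32.64: over-the-counter medication → 0% + 2.25% county = 2.25% → $0.73
Total tax = $1.79 + $0.12 + $0.75 + $2.60 + $0.73 = $5.99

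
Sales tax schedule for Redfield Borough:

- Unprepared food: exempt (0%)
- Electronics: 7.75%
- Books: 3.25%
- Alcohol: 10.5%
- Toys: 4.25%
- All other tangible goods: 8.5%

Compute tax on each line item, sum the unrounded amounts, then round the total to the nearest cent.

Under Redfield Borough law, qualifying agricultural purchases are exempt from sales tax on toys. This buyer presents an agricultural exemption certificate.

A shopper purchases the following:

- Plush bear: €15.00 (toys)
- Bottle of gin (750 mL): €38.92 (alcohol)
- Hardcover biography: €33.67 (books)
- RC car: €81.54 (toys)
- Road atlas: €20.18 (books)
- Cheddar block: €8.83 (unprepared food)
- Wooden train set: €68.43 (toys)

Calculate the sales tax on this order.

Plush bear €15.00: toys, buyer-exempt → 0% → €0.00
Bottle of gin (750 mL) €38.92: alcohol → 10.5% → €4.0866
Hardcover biography €33.67: books → 3.25% → €1.094275
RC car €81.54: toys, buyer-exempt → 0% → €0.00
Road atlas €20.18: books → 3.25% → €0.65585
Cheddar block €8.83: unprepared food → 0% → €0.00
Wooden train set €68.43: toys, buyer-exempt → 0% → €0.00
Unrounded tax sum = €5.836725 → €5.84

€5.84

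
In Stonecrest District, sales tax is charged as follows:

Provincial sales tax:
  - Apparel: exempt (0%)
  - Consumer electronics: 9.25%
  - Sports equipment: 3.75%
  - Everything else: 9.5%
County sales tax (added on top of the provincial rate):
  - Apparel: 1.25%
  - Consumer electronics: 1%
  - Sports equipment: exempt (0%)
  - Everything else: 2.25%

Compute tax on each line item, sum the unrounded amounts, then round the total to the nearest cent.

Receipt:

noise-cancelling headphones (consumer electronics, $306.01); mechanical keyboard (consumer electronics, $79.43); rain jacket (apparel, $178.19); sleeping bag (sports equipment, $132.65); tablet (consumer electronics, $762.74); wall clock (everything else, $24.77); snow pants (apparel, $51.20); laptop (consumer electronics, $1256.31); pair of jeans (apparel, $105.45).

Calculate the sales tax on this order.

Noise-cancelling headphones $306.01: consumer electronics → 9.25% + 1% county = 10.25% → $31.366025
Mechanical keyboard $79.43: consumer electronics → 9.25% + 1% county = 10.25% → $8.141575
Rain jacket $178.19: apparel → 0% + 1.25% county = 1.25% → $2.227375
Sleeping bag $132.65: sports equipment → 3.75% + 0% county = 3.75% → $4.974375
Tablet $762.74: consumer electronics → 9.25% + 1% county = 10.25% → $78.18085
Wall clock $24.77: everything else → 9.5% + 2.25% county = 11.75% → $2.910475
Snow pants $51.20: apparel → 0% + 1.25% county = 1.25% → $0.64
Laptop $1256.31: consumer electronics → 9.25% + 1% county = 10.25% → $128.771775
Pair of jeans $105.45: apparel → 0% + 1.25% county = 1.25% → $1.318125
Unrounded tax sum = $258.530575 → $258.53

$258.53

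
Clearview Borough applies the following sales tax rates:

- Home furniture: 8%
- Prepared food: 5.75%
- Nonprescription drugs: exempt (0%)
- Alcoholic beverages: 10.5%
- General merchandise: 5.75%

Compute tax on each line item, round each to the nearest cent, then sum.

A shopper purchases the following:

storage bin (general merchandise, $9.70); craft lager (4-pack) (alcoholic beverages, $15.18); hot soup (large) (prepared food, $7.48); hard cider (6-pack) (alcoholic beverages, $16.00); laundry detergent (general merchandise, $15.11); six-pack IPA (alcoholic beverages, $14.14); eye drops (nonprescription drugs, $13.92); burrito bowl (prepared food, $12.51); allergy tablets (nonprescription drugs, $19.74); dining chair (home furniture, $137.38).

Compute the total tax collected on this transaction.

$18.32

Storage bin $9.70: general merchandise → 5.75% → $0.56
Craft lager (4-pack) $15.18: alcoholic beverages → 10.5% → $1.59
Hot soup (large) $7.48: prepared food → 5.75% → $0.43
Hard cider (6-pack) $16.00: alcoholic beverages → 10.5% → $1.68
Laundry detergent $15.11: general merchandise → 5.75% → $0.87
Six-pack IPA $14.14: alcoholic beverages → 10.5% → $1.48
Eye drops $13.92: nonprescription drugs → 0% → $0.00
Burrito bowl $12.51: prepared food → 5.75% → $0.72
Allergy tablets $19.74: nonprescription drugs → 0% → $0.00
Dining chair $137.38: home furniture → 8% → $10.99
Total tax = $0.56 + $1.59 + $0.43 + $1.68 + $0.87 + $1.48 + $0.72 + $10.99 = $18.32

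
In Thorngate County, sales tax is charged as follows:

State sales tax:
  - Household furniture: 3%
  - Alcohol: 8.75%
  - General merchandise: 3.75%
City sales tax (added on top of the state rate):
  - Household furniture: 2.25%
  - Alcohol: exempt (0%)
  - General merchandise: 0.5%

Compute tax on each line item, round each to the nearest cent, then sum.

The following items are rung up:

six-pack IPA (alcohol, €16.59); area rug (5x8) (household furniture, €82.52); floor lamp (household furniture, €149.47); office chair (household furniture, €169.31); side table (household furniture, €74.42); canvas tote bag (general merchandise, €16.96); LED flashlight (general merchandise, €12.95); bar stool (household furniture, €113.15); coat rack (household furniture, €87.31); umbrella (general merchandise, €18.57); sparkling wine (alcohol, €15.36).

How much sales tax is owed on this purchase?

€40.35

Six-pack IPA €16.59: alcohol → 8.75% + 0% city = 8.75% → €1.45
Area rug (5x8) €82.52: household furniture → 3% + 2.25% city = 5.25% → €4.33
Floor lamp €149.47: household furniture → 3% + 2.25% city = 5.25% → €7.85
Office chair €169.31: household furniture → 3% + 2.25% city = 5.25% → €8.89
Side table €74.42: household furniture → 3% + 2.25% city = 5.25% → €3.91
Canvas tote bag €16.96: general merchandise → 3.75% + 0.5% city = 4.25% → €0.72
LED flashlight €12.95: general merchandise → 3.75% + 0.5% city = 4.25% → €0.55
Bar stool €113.15: household furniture → 3% + 2.25% city = 5.25% → €5.94
Coat rack €87.31: household furniture → 3% + 2.25% city = 5.25% → €4.58
Umbrella €18.57: general merchandise → 3.75% + 0.5% city = 4.25% → €0.79
Sparkling wine €15.36: alcohol → 8.75% + 0% city = 8.75% → €1.34
Total tax = €1.45 + €4.33 + €7.85 + €8.89 + €3.91 + €0.72 + €0.55 + €5.94 + €4.58 + €0.79 + €1.34 = €40.35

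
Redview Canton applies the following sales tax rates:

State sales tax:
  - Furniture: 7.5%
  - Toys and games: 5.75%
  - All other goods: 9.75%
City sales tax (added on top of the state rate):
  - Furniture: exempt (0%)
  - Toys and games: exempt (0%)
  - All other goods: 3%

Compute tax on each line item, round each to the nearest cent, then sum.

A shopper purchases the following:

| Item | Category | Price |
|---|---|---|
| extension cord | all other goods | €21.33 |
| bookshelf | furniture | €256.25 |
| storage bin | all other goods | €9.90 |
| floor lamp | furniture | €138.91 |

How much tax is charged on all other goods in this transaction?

€3.98

Extension cord €21.33: all other goods → 9.75% + 3% city = 12.75% → €2.72
Storage bin €9.90: all other goods → 9.75% + 3% city = 12.75% → €1.26
Tax on all other goods = €2.72 + €1.26 = €3.98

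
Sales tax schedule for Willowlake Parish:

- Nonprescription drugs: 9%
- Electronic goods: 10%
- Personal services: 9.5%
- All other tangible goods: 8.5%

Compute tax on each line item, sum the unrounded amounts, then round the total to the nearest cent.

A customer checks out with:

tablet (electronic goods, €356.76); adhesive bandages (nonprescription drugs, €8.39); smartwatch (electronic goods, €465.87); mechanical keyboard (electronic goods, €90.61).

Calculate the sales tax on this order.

Tablet €356.76: electronic goods → 10% → €35.676
Adhesive bandages €8.39: nonprescription drugs → 9% → €0.7551
Smartwatch €465.87: electronic goods → 10% → €46.587
Mechanical keyboard €90.61: electronic goods → 10% → €9.061
Unrounded tax sum = €92.0791 → €92.08

€92.08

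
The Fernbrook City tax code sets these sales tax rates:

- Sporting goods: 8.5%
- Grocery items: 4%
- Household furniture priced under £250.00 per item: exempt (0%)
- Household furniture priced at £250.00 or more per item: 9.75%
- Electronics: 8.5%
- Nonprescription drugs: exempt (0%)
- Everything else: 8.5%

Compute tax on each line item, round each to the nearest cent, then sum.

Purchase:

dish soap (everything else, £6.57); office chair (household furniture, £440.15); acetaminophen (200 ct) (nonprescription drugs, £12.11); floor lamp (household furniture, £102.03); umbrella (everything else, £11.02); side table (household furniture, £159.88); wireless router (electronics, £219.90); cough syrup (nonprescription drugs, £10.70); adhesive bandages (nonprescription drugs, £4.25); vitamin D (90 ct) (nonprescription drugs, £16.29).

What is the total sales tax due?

£63.10

Dish soap £6.57: everything else → 8.5% → £0.56
Office chair £440.15: household furniture, £250.00 or more → 9.75% → £42.91
Acetaminophen (200 ct) £12.11: nonprescription drugs → 0% → £0.00
Floor lamp £102.03: household furniture, under £250.00 → 0% → £0.00
Umbrella £11.02: everything else → 8.5% → £0.94
Side table £159.88: household furniture, under £250.00 → 0% → £0.00
Wireless router £219.90: electronics → 8.5% → £18.69
Cough syrup £10.70: nonprescription drugs → 0% → £0.00
Adhesive bandages £4.25: nonprescription drugs → 0% → £0.00
Vitamin D (90 ct) £16.29: nonprescription drugs → 0% → £0.00
Total tax = £0.56 + £42.91 + £0.94 + £18.69 = £63.10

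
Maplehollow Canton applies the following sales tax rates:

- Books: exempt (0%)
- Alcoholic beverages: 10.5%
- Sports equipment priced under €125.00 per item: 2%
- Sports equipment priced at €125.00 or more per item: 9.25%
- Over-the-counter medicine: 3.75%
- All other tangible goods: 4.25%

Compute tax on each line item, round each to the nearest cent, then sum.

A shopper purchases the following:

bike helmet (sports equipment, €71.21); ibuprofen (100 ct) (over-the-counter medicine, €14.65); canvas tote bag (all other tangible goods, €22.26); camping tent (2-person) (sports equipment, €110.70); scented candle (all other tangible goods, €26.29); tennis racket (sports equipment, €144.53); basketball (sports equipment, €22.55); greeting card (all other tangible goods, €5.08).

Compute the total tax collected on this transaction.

€20.29

Bike helmet €71.21: sports equipment, under €125.00 → 2% → €1.42
Ibuprofen (100 ct) €14.65: over-the-counter medicine → 3.75% → €0.55
Canvas tote bag €22.26: all other tangible goods → 4.25% → €0.95
Camping tent (2-person) €110.70: sports equipment, under €125.00 → 2% → €2.21
Scented candle €26.29: all other tangible goods → 4.25% → €1.12
Tennis racket €144.53: sports equipment, €125.00 or more → 9.25% → €13.37
Basketball €22.55: sports equipment, under €125.00 → 2% → €0.45
Greeting card €5.08: all other tangible goods → 4.25% → €0.22
Total tax = €1.42 + €0.55 + €0.95 + €2.21 + €1.12 + €13.37 + €0.45 + €0.22 = €20.29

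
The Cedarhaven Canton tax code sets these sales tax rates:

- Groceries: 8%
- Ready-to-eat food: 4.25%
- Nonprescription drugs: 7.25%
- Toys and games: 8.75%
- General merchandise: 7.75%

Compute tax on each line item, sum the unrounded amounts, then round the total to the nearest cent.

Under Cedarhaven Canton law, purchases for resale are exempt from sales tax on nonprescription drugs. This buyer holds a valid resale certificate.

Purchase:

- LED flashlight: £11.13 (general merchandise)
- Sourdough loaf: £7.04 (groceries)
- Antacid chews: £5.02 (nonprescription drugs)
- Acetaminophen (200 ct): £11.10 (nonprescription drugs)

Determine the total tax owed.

£1.43

LED flashlight £11.13: general merchandise → 7.75% → £0.862575
Sourdough loaf £7.04: groceries → 8% → £0.5632
Antacid chews £5.02: nonprescription drugs, buyer-exempt → 0% → £0.00
Acetaminophen (200 ct) £11.10: nonprescription drugs, buyer-exempt → 0% → £0.00
Unrounded tax sum = £1.425775 → £1.43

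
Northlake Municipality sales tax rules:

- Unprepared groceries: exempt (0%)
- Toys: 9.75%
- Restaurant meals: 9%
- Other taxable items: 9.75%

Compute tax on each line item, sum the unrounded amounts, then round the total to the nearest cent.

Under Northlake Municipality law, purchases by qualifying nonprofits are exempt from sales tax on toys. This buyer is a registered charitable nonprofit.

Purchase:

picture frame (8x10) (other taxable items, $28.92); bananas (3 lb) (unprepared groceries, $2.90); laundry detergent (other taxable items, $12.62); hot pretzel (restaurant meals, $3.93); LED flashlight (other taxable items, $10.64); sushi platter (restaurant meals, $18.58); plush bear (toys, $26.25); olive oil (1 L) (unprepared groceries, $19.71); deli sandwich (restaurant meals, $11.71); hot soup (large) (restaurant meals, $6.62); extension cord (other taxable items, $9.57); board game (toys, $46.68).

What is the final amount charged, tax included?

$207.83

Picture frame (8x10) $28.92: other taxable items → 9.75% → $2.8197
Bananas (3 lb) $2.90: unprepared groceries → 0% → $0.00
Laundry detergent $12.62: other taxable items → 9.75% → $1.23045
Hot pretzel $3.93: restaurant meals → 9% → $0.3537
LED flashlight $10.64: other taxable items → 9.75% → $1.0374
Sushi platter $18.58: restaurant meals → 9% → $1.6722
Plush bear $26.25: toys, buyer-exempt → 0% → $0.00
Olive oil (1 L) $19.71: unprepared groceries → 0% → $0.00
Deli sandwich $11.71: restaurant meals → 9% → $1.0539
Hot soup (large) $6.62: restaurant meals → 9% → $0.5958
Extension cord $9.57: other taxable items → 9.75% → $0.933075
Board game $46.68: toys, buyer-exempt → 0% → $0.00
Subtotal = $198.13; unrounded tax = $9.696225 → $9.70; total due = $207.83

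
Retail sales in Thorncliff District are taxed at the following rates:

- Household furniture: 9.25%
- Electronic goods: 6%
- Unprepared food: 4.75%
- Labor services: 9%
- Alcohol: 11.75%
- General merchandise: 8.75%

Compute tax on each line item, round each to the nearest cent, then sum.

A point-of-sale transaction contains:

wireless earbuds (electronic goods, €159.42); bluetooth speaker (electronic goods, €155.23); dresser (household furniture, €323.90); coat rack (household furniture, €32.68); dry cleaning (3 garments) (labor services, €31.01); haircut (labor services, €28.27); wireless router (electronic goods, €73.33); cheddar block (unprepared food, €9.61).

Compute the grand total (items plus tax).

€875.50

Wireless earbuds €159.42: electronic goods → 6% → €9.57
Bluetooth speaker €155.23: electronic goods → 6% → €9.31
Dresser €323.90: household furniture → 9.25% → €29.96
Coat rack €32.68: household furniture → 9.25% → €3.02
Dry cleaning (3 garments) €31.01: labor services → 9% → €2.79
Haircut €28.27: labor services → 9% → €2.54
Wireless router €73.33: electronic goods → 6% → €4.40
Cheddar block €9.61: unprepared food → 4.75% → €0.46
Subtotal = €813.45; tax = €62.05; total due = €875.50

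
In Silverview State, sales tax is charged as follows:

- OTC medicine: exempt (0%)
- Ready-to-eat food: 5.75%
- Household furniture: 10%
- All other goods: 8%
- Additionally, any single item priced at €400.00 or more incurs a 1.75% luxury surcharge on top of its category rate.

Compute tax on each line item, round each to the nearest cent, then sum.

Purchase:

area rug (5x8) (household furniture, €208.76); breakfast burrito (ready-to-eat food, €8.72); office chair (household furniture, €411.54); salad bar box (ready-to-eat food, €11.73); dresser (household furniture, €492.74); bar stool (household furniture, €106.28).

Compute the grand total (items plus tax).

€1378.71

Area rug (5x8) €208.76: household furniture → 10% → €20.88
Breakfast burrito €8.72: ready-to-eat food → 5.75% → €0.50
Office chair €411.54: household furniture → 10% + 1.75% surcharge = 11.75% → €48.36
Salad bar box €11.73: ready-to-eat food → 5.75% → €0.67
Dresser €492.74: household furniture → 10% + 1.75% surcharge = 11.75% → €57.90
Bar stool €106.28: household furniture → 10% → €10.63
Subtotal = €1239.77; tax = €138.94; total due = €1378.71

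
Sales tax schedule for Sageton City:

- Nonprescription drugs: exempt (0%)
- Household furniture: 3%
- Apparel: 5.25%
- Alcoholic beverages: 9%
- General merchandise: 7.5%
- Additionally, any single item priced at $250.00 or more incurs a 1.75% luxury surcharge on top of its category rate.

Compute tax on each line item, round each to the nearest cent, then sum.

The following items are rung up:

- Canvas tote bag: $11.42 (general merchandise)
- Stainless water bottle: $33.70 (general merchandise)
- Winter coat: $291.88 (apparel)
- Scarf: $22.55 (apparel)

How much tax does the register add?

Canvas tote bag $11.42: general merchandise → 7.5% → $0.86
Stainless water bottle $33.70: general merchandise → 7.5% → $2.53
Winter coat $291.88: apparel → 5.25% + 1.75% surcharge = 7% → $20.43
Scarf $22.55: apparel → 5.25% → $1.18
Total tax = $0.86 + $2.53 + $20.43 + $1.18 = $25.00

$25.00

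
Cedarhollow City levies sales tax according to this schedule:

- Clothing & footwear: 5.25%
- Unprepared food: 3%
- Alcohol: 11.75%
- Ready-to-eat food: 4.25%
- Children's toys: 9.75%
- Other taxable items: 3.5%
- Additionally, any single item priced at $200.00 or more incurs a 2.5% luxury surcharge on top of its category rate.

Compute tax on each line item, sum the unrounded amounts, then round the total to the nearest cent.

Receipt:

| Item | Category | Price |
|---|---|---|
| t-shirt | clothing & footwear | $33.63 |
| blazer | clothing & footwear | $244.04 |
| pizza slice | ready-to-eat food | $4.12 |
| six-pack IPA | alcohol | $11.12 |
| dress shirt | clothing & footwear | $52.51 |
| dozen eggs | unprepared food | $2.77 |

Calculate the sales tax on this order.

$25.00

T-shirt $33.63: clothing & footwear → 5.25% → $1.765575
Blazer $244.04: clothing & footwear → 5.25% + 2.5% surcharge = 7.75% → $18.9131
Pizza slice $4.12: ready-to-eat food → 4.25% → $0.1751
Six-pack IPA $11.12: alcohol → 11.75% → $1.3066
Dress shirt $52.51: clothing & footwear → 5.25% → $2.756775
Dozen eggs $2.77: unprepared food → 3% → $0.0831
Unrounded tax sum = $25.00025 → $25.00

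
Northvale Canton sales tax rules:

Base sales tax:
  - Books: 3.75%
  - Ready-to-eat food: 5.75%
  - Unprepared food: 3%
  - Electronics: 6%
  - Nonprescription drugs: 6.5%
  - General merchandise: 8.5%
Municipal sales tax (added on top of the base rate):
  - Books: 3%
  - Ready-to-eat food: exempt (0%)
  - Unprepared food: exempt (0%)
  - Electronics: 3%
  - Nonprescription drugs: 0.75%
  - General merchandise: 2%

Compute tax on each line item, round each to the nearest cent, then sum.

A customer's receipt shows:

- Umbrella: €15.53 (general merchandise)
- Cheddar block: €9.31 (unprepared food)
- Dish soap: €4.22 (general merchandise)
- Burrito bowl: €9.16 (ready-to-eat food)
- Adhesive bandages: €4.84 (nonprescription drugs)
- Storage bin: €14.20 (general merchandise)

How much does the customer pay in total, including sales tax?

€61.98

Umbrella €15.53: general merchandise → 8.5% + 2% municipal = 10.5% → €1.63
Cheddar block €9.31: unprepared food → 3% + 0% municipal = 3% → €0.28
Dish soap €4.22: general merchandise → 8.5% + 2% municipal = 10.5% → €0.44
Burrito bowl €9.16: ready-to-eat food → 5.75% + 0% municipal = 5.75% → €0.53
Adhesive bandages €4.84: nonprescription drugs → 6.5% + 0.75% municipal = 7.25% → €0.35
Storage bin €14.20: general merchandise → 8.5% + 2% municipal = 10.5% → €1.49
Subtotal = €57.26; tax = €4.72; total due = €61.98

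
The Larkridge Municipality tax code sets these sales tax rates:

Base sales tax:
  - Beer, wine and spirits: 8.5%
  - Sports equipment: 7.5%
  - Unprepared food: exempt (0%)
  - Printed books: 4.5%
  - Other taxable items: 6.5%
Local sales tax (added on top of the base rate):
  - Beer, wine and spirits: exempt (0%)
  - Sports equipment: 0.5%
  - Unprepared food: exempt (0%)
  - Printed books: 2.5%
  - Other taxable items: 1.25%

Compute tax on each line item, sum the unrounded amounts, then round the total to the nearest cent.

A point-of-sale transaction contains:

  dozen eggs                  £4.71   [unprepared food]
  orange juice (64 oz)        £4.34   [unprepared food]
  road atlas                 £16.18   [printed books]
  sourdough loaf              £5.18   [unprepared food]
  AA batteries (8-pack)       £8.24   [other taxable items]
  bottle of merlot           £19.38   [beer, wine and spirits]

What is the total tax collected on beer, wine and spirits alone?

£1.65

Bottle of merlot £19.38: beer, wine and spirits → 8.5% + 0% local = 8.5% → £1.6473
Tax on beer, wine and spirits: unrounded sum = £1.6473 → £1.65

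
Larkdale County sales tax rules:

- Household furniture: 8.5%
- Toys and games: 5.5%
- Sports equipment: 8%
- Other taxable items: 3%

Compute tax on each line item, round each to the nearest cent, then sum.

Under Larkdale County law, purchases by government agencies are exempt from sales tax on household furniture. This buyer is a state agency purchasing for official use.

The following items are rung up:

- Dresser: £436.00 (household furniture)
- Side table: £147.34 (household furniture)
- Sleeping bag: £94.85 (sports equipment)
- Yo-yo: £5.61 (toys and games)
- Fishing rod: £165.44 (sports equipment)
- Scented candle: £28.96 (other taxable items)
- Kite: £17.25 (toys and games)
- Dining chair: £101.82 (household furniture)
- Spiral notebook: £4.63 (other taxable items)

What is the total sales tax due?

Dresser £436.00: household furniture, buyer-exempt → 0% → £0.00
Side table £147.34: household furniture, buyer-exempt → 0% → £0.00
Sleeping bag £94.85: sports equipment → 8% → £7.59
Yo-yo £5.61: toys and games → 5.5% → £0.31
Fishing rod £165.44: sports equipment → 8% → £13.24
Scented candle £28.96: other taxable items → 3% → £0.87
Kite £17.25: toys and games → 5.5% → £0.95
Dining chair £101.82: household furniture, buyer-exempt → 0% → £0.00
Spiral notebook £4.63: other taxable items → 3% → £0.14
Total tax = £7.59 + £0.31 + £13.24 + £0.87 + £0.95 + £0.14 = £23.10

£23.10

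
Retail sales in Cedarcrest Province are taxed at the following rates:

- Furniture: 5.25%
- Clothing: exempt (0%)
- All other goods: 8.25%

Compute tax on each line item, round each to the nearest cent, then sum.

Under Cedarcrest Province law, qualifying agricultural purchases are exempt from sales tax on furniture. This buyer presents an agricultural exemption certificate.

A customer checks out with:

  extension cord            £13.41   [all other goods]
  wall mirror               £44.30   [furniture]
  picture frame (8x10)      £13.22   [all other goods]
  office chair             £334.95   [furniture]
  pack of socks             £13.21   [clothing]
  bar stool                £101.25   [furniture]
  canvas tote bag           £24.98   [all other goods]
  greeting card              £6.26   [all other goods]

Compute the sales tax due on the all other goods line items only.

£4.78

Extension cord £13.41: all other goods → 8.25% → £1.11
Picture frame (8x10) £13.22: all other goods → 8.25% → £1.09
Canvas tote bag £24.98: all other goods → 8.25% → £2.06
Greeting card £6.26: all other goods → 8.25% → £0.52
Tax on all other goods = £1.11 + £1.09 + £2.06 + £0.52 = £4.78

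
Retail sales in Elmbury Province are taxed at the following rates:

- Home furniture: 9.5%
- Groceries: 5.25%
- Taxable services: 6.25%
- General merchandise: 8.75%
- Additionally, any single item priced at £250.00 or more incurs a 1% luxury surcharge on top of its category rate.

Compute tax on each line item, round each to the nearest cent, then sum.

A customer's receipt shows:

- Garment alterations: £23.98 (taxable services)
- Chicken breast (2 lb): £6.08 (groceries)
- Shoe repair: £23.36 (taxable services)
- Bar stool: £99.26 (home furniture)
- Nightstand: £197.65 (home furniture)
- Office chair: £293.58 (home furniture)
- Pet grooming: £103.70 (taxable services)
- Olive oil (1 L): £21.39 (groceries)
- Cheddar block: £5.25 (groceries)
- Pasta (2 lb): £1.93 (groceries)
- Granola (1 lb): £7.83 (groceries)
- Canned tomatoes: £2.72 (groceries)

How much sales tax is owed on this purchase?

£70.85

Garment alterations £23.98: taxable services → 6.25% → £1.50
Chicken breast (2 lb) £6.08: groceries → 5.25% → £0.32
Shoe repair £23.36: taxable services → 6.25% → £1.46
Bar stool £99.26: home furniture → 9.5% → £9.43
Nightstand £197.65: home furniture → 9.5% → £18.78
Office chair £293.58: home furniture → 9.5% + 1% surcharge = 10.5% → £30.83
Pet grooming £103.70: taxable services → 6.25% → £6.48
Olive oil (1 L) £21.39: groceries → 5.25% → £1.12
Cheddar block £5.25: groceries → 5.25% → £0.28
Pasta (2 lb) £1.93: groceries → 5.25% → £0.10
Granola (1 lb) £7.83: groceries → 5.25% → £0.41
Canned tomatoes £2.72: groceries → 5.25% → £0.14
Total tax = £1.50 + £0.32 + £1.46 + £9.43 + £18.78 + £30.83 + £6.48 + £1.12 + £0.28 + £0.10 + £0.41 + £0.14 = £70.85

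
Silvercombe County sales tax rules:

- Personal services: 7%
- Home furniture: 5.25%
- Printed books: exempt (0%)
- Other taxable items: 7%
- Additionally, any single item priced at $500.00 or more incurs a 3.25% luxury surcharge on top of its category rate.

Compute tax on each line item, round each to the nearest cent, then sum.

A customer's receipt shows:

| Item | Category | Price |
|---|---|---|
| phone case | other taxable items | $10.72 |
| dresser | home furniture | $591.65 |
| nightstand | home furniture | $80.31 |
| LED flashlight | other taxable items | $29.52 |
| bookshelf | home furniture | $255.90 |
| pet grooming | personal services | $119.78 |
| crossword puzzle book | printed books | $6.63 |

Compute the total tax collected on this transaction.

$79.14

Phone case $10.72: other taxable items → 7% → $0.75
Dresser $591.65: home furniture → 5.25% + 3.25% surcharge = 8.5% → $50.29
Nightstand $80.31: home furniture → 5.25% → $4.22
LED flashlight $29.52: other taxable items → 7% → $2.07
Bookshelf $255.90: home furniture → 5.25% → $13.43
Pet grooming $119.78: personal services → 7% → $8.38
Crossword puzzle book $6.63: printed books → 0% → $0.00
Total tax = $0.75 + $50.29 + $4.22 + $2.07 + $13.43 + $8.38 = $79.14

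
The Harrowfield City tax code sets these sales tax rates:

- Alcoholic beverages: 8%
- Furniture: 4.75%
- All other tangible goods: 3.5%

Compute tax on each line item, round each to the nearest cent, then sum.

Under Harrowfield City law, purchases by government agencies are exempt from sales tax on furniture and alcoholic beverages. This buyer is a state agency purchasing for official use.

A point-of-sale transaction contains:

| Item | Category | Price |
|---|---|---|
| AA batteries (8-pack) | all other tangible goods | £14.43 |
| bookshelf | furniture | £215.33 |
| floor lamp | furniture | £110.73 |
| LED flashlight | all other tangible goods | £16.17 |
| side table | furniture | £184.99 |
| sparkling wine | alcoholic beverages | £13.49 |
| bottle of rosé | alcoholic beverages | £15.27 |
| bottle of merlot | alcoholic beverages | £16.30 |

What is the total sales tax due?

AA batteries (8-pack) £14.43: all other tangible goods → 3.5% → £0.51
Bookshelf £215.33: furniture, buyer-exempt → 0% → £0.00
Floor lamp £110.73: furniture, buyer-exempt → 0% → £0.00
LED flashlight £16.17: all other tangible goods → 3.5% → £0.57
Side table £184.99: furniture, buyer-exempt → 0% → £0.00
Sparkling wine £13.49: alcoholic beverages, buyer-exempt → 0% → £0.00
Bottle of rosé £15.27: alcoholic beverages, buyer-exempt → 0% → £0.00
Bottle of merlot £16.30: alcoholic beverages, buyer-exempt → 0% → £0.00
Total tax = £0.51 + £0.57 = £1.08

£1.08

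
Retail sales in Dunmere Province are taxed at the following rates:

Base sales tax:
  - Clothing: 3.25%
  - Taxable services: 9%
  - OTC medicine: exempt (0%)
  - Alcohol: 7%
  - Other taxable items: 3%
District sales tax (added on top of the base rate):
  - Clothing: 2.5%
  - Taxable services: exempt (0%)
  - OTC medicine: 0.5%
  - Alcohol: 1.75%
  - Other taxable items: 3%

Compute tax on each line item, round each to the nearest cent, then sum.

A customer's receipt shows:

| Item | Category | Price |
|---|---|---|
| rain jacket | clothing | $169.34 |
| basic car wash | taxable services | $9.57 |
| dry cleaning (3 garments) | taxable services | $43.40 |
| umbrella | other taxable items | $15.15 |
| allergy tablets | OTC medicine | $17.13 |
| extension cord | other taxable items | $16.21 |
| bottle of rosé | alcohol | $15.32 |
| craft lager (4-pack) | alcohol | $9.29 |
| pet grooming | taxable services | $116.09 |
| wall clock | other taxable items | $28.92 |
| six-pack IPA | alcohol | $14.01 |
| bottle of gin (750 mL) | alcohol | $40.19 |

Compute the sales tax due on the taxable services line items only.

Basic car wash $9.57: taxable services → 9% + 0% district = 9% → $0.86
Dry cleaning (3 garments) $43.40: taxable services → 9% + 0% district = 9% → $3.91
Pet grooming $116.09: taxable services → 9% + 0% district = 9% → $10.45
Tax on taxable services = $0.86 + $3.91 + $10.45 = $15.22

$15.22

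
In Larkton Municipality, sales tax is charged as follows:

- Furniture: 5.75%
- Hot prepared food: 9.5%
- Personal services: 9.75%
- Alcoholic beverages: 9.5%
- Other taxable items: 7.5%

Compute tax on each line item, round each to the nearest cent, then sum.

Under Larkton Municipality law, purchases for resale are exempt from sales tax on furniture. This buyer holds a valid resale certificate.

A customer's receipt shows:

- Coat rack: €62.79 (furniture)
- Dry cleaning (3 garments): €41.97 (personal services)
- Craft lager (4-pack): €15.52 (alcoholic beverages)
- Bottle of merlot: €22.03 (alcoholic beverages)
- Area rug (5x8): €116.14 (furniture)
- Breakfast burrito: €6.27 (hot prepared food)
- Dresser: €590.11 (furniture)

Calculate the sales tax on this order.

Coat rack €62.79: furniture, buyer-exempt → 0% → €0.00
Dry cleaning (3 garments) €41.97: personal services → 9.75% → €4.09
Craft lager (4-pack) €15.52: alcoholic beverages → 9.5% → €1.47
Bottle of merlot €22.03: alcoholic beverages → 9.5% → €2.09
Area rug (5x8) €116.14: furniture, buyer-exempt → 0% → €0.00
Breakfast burrito €6.27: hot prepared food → 9.5% → €0.60
Dresser €590.11: furniture, buyer-exempt → 0% → €0.00
Total tax = €4.09 + €1.47 + €2.09 + €0.60 = €8.25

€8.25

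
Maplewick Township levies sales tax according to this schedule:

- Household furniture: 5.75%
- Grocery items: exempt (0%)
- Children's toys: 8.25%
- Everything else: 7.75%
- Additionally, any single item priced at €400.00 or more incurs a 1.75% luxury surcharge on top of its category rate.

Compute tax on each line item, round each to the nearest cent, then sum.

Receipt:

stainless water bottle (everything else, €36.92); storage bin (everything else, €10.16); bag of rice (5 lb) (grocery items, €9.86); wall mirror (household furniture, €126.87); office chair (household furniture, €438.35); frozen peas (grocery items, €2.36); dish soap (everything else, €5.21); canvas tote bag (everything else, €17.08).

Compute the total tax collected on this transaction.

€45.55

Stainless water bottle €36.92: everything else → 7.75% → €2.86
Storage bin €10.16: everything else → 7.75% → €0.79
Bag of rice (5 lb) €9.86: grocery items → 0% → €0.00
Wall mirror €126.87: household furniture → 5.75% → €7.30
Office chair €438.35: household furniture → 5.75% + 1.75% surcharge = 7.5% → €32.88
Frozen peas €2.36: grocery items → 0% → €0.00
Dish soap €5.21: everything else → 7.75% → €0.40
Canvas tote bag €17.08: everything else → 7.75% → €1.32
Total tax = €2.86 + €0.79 + €7.30 + €32.88 + €0.40 + €1.32 = €45.55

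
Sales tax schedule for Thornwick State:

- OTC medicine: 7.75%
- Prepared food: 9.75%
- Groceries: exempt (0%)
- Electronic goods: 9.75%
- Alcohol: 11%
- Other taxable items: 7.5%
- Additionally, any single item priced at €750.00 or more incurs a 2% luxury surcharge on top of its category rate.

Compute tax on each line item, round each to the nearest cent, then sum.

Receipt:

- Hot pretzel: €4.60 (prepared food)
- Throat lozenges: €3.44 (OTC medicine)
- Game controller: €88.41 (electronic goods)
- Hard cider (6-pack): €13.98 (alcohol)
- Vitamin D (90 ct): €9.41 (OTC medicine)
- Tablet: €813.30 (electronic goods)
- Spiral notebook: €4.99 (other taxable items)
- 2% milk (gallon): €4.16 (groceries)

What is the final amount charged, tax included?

€1049.83

Hot pretzel €4.60: prepared food → 9.75% → €0.45
Throat lozenges €3.44: OTC medicine → 7.75% → €0.27
Game controller €88.41: electronic goods → 9.75% → €8.62
Hard cider (6-pack) €13.98: alcohol → 11% → €1.54
Vitamin D (90 ct) €9.41: OTC medicine → 7.75% → €0.73
Tablet €813.30: electronic goods → 9.75% + 2% surcharge = 11.75% → €95.56
Spiral notebook €4.99: other taxable items → 7.5% → €0.37
2% milk (gallon) €4.16: groceries → 0% → €0.00
Subtotal = €942.29; tax = €107.54; total due = €1049.83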